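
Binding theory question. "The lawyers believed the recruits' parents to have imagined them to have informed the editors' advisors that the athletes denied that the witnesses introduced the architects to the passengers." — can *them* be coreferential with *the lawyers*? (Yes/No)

*them* is a pronoun; Principle B requires it to be free in its binding domain — the clause headed by 'imagined'.
— the lawyers: subject of the matrix clause; c-commands the pronoun but lies outside its binding domain — allowed.

Yes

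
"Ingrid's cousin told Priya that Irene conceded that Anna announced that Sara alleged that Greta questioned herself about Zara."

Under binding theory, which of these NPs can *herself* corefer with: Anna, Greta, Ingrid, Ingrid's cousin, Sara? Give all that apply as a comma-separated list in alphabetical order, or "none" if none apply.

*herself* is a reflexive; Principle A requires it to be bound within its binding domain — the clause headed by 'questioned'.
— Anna: subject of the clause headed by 'announced'; c-commands the reflexive but lies outside its binding domain — cannot bind it (Principle A).
— Greta: subject of the clause headed by 'questioned'; c-commands the reflexive within its binding domain — allowed (Principle A).
— Ingrid: possessor inside the subject DP of the matrix clause; does not c-command the reflexive — cannot bind it (Principle A).
— Ingrid's cousin: subject of the matrix clause; c-commands the reflexive but lies outside its binding domain — cannot bind it (Principle A).
— Sara: subject of the clause headed by 'alleged'; c-commands the reflexive but lies outside its binding domain — cannot bind it (Principle A).

Greta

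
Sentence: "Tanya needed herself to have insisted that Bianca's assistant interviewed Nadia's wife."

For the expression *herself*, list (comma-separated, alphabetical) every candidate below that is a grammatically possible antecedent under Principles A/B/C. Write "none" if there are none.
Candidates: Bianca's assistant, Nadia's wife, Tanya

*herself* is a reflexive; Principle A requires it to be bound within its binding domain — the matrix clause.
— Bianca's assistant: subject of the clause headed by 'interviewed'; does not c-command the reflexive — cannot bind it (Principle A).
— Nadia's wife: object of the clause headed by 'interviewed'; does not c-command the reflexive — cannot bind it (Principle A).
— Tanya: subject of the matrix clause; c-commands the reflexive within its binding domain — allowed (Principle A).

Tanya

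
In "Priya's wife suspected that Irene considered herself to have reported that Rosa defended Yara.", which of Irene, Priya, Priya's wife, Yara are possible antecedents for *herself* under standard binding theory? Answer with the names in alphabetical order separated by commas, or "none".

*herself* is a reflexive; Principle A requires it to be bound within its binding domain — the clause headed by 'considered'.
— Irene: subject of the clause headed by 'considered'; c-commands the reflexive within its binding domain — allowed (Principle A).
— Priya: possessor inside the subject DP of the matrix clause; does not c-command the reflexive — cannot bind it (Principle A).
— Priya's wife: subject of the matrix clause; c-commands the reflexive but lies outside its binding domain — cannot bind it (Principle A).
— Yara: object of the clause headed by 'defended'; does not c-command the reflexive — cannot bind it (Principle A).

Irene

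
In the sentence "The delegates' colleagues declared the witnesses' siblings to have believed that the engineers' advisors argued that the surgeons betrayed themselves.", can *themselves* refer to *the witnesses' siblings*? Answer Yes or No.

No

*themselves* is a reflexive; Principle A requires it to be bound within its binding domain — the clause headed by 'betrayed'.
— the witnesses' siblings: subject of the clause headed by 'believed'; c-commands the reflexive but lies outside its binding domain — cannot bind it (Principle A).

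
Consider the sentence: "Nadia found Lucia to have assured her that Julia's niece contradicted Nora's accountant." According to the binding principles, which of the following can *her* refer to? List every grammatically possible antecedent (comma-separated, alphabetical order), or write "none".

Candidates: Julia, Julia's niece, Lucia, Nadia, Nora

*her* is a pronoun; Principle B requires it to be free in its binding domain — the clause headed by 'assured'.
— Julia: possessor inside the subject DP of the clause headed by 'contradicted'; is c-commanded by the pronoun; coreference would bind this R-expression — blocked (Principle C).
— Julia's niece: subject of the clause headed by 'contradicted'; is c-commanded by the pronoun; coreference would bind this R-expression — blocked (Principle C).
— Lucia: subject of the clause headed by 'assured'; c-commands the pronoun within its binding domain — blocked (Principle B).
— Nadia: subject of the matrix clause; c-commands the pronoun but lies outside its binding domain — allowed.
— Nora: possessor inside the object DP of the clause headed by 'contradicted'; is c-commanded by the pronoun; coreference would bind this R-expression — blocked (Principle C).

Nadia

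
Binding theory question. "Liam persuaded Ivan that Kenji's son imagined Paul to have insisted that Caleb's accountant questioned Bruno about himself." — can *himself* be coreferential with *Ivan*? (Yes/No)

*himself* is a reflexive; Principle A requires it to be bound within its binding domain — the clause headed by 'questioned'.
— Ivan: object of the matrix clause; c-commands the reflexive but lies outside its binding domain — cannot bind it (Principle A).

No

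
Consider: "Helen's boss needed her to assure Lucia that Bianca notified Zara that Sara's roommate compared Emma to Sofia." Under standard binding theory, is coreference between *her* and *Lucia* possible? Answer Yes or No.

*Lucia* is an R-expression; Principle C requires it to be free (not bound by any c-commanding expression).
— her: subject of the clause headed by 'assure'; the pronoun c-commands the R-expression — coreference blocked (Principle C).

No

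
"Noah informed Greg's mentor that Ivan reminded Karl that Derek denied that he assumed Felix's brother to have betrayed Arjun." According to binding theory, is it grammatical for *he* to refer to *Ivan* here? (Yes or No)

*Ivan* is an R-expression; Principle C requires it to be free (not bound by any c-commanding expression).
— he: subject of the clause headed by 'assumed'; the pronoun does not c-command the R-expression — coreference allowed.

Yes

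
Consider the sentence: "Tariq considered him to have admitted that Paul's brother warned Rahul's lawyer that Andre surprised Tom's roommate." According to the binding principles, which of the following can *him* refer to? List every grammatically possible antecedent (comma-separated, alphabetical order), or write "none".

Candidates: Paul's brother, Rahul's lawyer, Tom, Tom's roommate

none

*him* is a pronoun; Principle B requires it to be free in its binding domain — the matrix clause.
— Paul's brother: subject of the clause headed by 'warned'; is c-commanded by the pronoun; coreference would bind this R-expression — blocked (Principle C).
— Rahul's lawyer: object of the clause headed by 'warned'; is c-commanded by the pronoun; coreference would bind this R-expression — blocked (Principle C).
— Tom: possessor inside the object DP of the clause headed by 'surprised'; is c-commanded by the pronoun; coreference would bind this R-expression — blocked (Principle C).
— Tom's roommate: object of the clause headed by 'surprised'; is c-commanded by the pronoun; coreference would bind this R-expression — blocked (Principle C).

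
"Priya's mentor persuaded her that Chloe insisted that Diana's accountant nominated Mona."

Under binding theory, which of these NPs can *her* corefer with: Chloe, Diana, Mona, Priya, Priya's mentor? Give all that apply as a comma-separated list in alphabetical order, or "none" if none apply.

*her* is a pronoun; Principle B requires it to be free in its binding domain — the matrix clause.
— Chloe: subject of the clause headed by 'insisted'; is c-commanded by the pronoun; coreference would bind this R-expression — blocked (Principle C).
— Diana: possessor inside the subject DP of the clause headed by 'nominated'; is c-commanded by the pronoun; coreference would bind this R-expression — blocked (Principle C).
— Mona: object of the clause headed by 'nominated'; is c-commanded by the pronoun; coreference would bind this R-expression — blocked (Principle C).
— Priya: possessor inside the subject DP of the matrix clause; does not c-command the pronoun — Principle B does not apply; allowed.
— Priya's mentor: subject of the matrix clause; c-commands the pronoun within its binding domain — blocked (Principle B).

Priya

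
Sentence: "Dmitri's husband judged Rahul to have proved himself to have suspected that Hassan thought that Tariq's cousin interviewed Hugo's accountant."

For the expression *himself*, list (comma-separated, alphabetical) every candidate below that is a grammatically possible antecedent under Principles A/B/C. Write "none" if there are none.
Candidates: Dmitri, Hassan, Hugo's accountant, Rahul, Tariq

*himself* is a reflexive; Principle A requires it to be bound within its binding domain — the clause headed by 'proved'.
— Dmitri: possessor inside the subject DP of the matrix clause; does not c-command the reflexive — cannot bind it (Principle A).
— Hassan: subject of the clause headed by 'thought'; does not c-command the reflexive — cannot bind it (Principle A).
— Hugo's accountant: object of the clause headed by 'interviewed'; does not c-command the reflexive — cannot bind it (Principle A).
— Rahul: subject of the clause headed by 'proved'; c-commands the reflexive within its binding domain — allowed (Principle A).
— Tariq: possessor inside the subject DP of the clause headed by 'interviewed'; does not c-command the reflexive — cannot bind it (Principle A).

Rahul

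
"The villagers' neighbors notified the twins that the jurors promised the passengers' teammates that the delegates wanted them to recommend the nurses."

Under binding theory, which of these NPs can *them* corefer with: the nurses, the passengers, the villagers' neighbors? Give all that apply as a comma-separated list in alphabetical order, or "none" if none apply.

the passengers, the villagers' neighbors

*them* is a pronoun; Principle B requires it to be free in its binding domain — the clause headed by 'wanted'.
— the nurses: object of the clause headed by 'recommend'; is c-commanded by the pronoun; coreference would bind this R-expression — blocked (Principle C).
— the passengers: possessor inside the object DP of the clause headed by 'promised'; does not c-command the pronoun — Principle B does not apply; allowed.
— the villagers' neighbors: subject of the matrix clause; c-commands the pronoun but lies outside its binding domain — allowed.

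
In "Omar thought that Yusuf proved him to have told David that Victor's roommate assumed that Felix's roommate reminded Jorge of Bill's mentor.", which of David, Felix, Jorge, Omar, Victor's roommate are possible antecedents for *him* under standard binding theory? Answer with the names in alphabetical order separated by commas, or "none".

Omar

*him* is a pronoun; Principle B requires it to be free in its binding domain — the clause headed by 'proved'.
— David: object of the clause headed by 'told'; is c-commanded by the pronoun; coreference would bind this R-expression — blocked (Principle C).
— Felix: possessor inside the subject DP of the clause headed by 'reminded'; is c-commanded by the pronoun; coreference would bind this R-expression — blocked (Principle C).
— Jorge: object of the clause headed by 'reminded'; is c-commanded by the pronoun; coreference would bind this R-expression — blocked (Principle C).
— Omar: subject of the matrix clause; c-commands the pronoun but lies outside its binding domain — allowed.
— Victor's roommate: subject of the clause headed by 'assumed'; is c-commanded by the pronoun; coreference would bind this R-expression — blocked (Principle C).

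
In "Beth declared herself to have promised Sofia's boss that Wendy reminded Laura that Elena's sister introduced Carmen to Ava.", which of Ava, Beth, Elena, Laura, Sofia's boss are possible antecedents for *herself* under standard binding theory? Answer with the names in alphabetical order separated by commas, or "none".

*herself* is a reflexive; Principle A requires it to be bound within its binding domain — the matrix clause.
— Ava: second object of the clause headed by 'introduced'; does not c-command the reflexive — cannot bind it (Principle A).
— Beth: subject of the matrix clause; c-commands the reflexive within its binding domain — allowed (Principle A).
— Elena: possessor inside the subject DP of the clause headed by 'introduced'; does not c-command the reflexive — cannot bind it (Principle A).
— Laura: object of the clause headed by 'reminded'; does not c-command the reflexive — cannot bind it (Principle A).
— Sofia's boss: object of the clause headed by 'promised'; does not c-command the reflexive — cannot bind it (Principle A).

Beth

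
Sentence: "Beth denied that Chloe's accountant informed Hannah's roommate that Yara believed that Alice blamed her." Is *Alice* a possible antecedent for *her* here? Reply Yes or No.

*her* is a pronoun; Principle B requires it to be free in its binding domain — the clause headed by 'blamed'.
— Alice: subject of the clause headed by 'blamed'; c-commands the pronoun within its binding domain — blocked (Principle B).

No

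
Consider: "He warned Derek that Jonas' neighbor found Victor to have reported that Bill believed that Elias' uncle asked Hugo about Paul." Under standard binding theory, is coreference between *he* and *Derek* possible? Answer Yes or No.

No

*Derek* is an R-expression; Principle C requires it to be free (not bound by any c-commanding expression).
— he: subject of the matrix clause; the pronoun c-commands the R-expression — coreference blocked (Principle C).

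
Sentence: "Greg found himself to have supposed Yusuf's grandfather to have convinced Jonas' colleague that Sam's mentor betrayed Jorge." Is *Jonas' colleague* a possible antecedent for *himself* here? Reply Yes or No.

*himself* is a reflexive; Principle A requires it to be bound within its binding domain — the matrix clause.
— Jonas' colleague: object of the clause headed by 'convinced'; does not c-command the reflexive — cannot bind it (Principle A).

No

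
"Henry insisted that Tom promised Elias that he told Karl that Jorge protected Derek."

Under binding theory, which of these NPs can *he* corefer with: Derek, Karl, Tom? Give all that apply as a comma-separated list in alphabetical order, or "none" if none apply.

*he* is a pronoun; Principle B requires it to be free in its binding domain — the clause headed by 'told'.
— Derek: object of the clause headed by 'protected'; is c-commanded by the pronoun; coreference would bind this R-expression — blocked (Principle C).
— Karl: object of the clause headed by 'told'; is c-commanded by the pronoun; coreference would bind this R-expression — blocked (Principle C).
— Tom: subject of the clause headed by 'promised'; c-commands the pronoun but lies outside its binding domain — allowed.

Tom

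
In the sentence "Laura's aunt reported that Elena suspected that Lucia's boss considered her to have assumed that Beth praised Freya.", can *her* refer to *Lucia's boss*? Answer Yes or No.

No

*her* is a pronoun; Principle B requires it to be free in its binding domain — the clause headed by 'considered'.
— Lucia's boss: subject of the clause headed by 'considered'; c-commands the pronoun within its binding domain — blocked (Principle B).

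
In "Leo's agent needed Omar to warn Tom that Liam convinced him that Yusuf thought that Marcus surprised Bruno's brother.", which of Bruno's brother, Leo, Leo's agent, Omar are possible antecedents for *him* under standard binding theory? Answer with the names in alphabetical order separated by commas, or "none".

*him* is a pronoun; Principle B requires it to be free in its binding domain — the clause headed by 'convinced'.
— Bruno's brother: object of the clause headed by 'surprised'; is c-commanded by the pronoun; coreference would bind this R-expression — blocked (Principle C).
— Leo: possessor inside the subject DP of the matrix clause; does not c-command the pronoun — Principle B does not apply; allowed.
— Leo's agent: subject of the matrix clause; c-commands the pronoun but lies outside its binding domain — allowed.
— Omar: subject of the clause headed by 'warn'; c-commands the pronoun but lies outside its binding domain — allowed.

Leo, Leo's agent, Omar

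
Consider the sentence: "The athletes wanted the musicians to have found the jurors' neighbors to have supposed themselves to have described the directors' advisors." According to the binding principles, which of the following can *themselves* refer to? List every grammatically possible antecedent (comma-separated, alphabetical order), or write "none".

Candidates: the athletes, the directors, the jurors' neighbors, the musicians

*themselves* is a reflexive; Principle A requires it to be bound within its binding domain — the clause headed by 'supposed'.
— the athletes: subject of the matrix clause; c-commands the reflexive but lies outside its binding domain — cannot bind it (Principle A).
— the directors: possessor inside the object DP of the clause headed by 'described'; does not c-command the reflexive — cannot bind it (Principle A).
— the jurors' neighbors: subject of the clause headed by 'supposed'; c-commands the reflexive within its binding domain — allowed (Principle A).
— the musicians: subject of the clause headed by 'found'; c-commands the reflexive but lies outside its binding domain — cannot bind it (Principle A).

the jurors' neighbors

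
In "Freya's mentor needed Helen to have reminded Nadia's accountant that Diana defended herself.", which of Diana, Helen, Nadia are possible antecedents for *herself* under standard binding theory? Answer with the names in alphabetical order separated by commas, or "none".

Diana

*herself* is a reflexive; Principle A requires it to be bound within its binding domain — the clause headed by 'defended'.
— Diana: subject of the clause headed by 'defended'; c-commands the reflexive within its binding domain — allowed (Principle A).
— Helen: subject of the clause headed by 'reminded'; c-commands the reflexive but lies outside its binding domain — cannot bind it (Principle A).
— Nadia: possessor inside the object DP of the clause headed by 'reminded'; does not c-command the reflexive — cannot bind it (Principle A).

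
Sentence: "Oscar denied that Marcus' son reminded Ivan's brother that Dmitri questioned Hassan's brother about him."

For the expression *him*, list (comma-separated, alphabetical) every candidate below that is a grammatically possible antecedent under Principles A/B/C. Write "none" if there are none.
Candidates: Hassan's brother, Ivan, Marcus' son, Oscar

Ivan, Marcus' son, Oscar

*him* is a pronoun; Principle B requires it to be free in its binding domain — the clause headed by 'questioned'.
— Hassan's brother: object of the clause headed by 'questioned'; c-commands the pronoun within its binding domain — blocked (Principle B).
— Ivan: possessor inside the object DP of the clause headed by 'reminded'; does not c-command the pronoun — Principle B does not apply; allowed.
— Marcus' son: subject of the clause headed by 'reminded'; c-commands the pronoun but lies outside its binding domain — allowed.
— Oscar: subject of the matrix clause; c-commands the pronoun but lies outside its binding domain — allowed.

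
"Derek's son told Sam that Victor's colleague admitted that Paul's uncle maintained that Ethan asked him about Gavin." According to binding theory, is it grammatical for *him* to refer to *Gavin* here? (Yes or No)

No

*Gavin* is an R-expression; Principle C requires it to be free (not bound by any c-commanding expression).
— him: object of the clause headed by 'asked'; the pronoun c-commands the R-expression — coreference blocked (Principle C).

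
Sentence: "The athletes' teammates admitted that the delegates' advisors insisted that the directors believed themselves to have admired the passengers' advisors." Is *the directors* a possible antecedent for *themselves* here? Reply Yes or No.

Yes

*themselves* is a reflexive; Principle A requires it to be bound within its binding domain — the clause headed by 'believed'.
— the directors: subject of the clause headed by 'believed'; c-commands the reflexive within its binding domain — allowed (Principle A).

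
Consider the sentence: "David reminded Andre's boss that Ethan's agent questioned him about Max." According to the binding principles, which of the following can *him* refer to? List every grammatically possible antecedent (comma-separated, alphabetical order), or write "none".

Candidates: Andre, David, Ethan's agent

Andre, David

*him* is a pronoun; Principle B requires it to be free in its binding domain — the clause headed by 'questioned'.
— Andre: possessor inside the object DP of the matrix clause; does not c-command the pronoun — Principle B does not apply; allowed.
— David: subject of the matrix clause; c-commands the pronoun but lies outside its binding domain — allowed.
— Ethan's agent: subject of the clause headed by 'questioned'; c-commands the pronoun within its binding domain — blocked (Principle B).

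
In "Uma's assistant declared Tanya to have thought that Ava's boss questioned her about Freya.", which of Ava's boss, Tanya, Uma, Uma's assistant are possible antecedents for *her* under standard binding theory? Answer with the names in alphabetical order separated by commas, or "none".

*her* is a pronoun; Principle B requires it to be free in its binding domain — the clause headed by 'questioned'.
— Ava's boss: subject of the clause headed by 'questioned'; c-commands the pronoun within its binding domain — blocked (Principle B).
— Tanya: subject of the clause headed by 'thought'; c-commands the pronoun but lies outside its binding domain — allowed.
— Uma: possessor inside the subject DP of the matrix clause; does not c-command the pronoun — Principle B does not apply; allowed.
— Uma's assistant: subject of the matrix clause; c-commands the pronoun but lies outside its binding domain — allowed.

Tanya, Uma, Uma's assistant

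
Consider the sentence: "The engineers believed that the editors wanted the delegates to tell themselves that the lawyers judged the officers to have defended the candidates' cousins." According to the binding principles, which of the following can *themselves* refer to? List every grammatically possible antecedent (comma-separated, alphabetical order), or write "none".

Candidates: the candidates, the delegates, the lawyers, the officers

the delegates

*themselves* is a reflexive; Principle A requires it to be bound within its binding domain — the clause headed by 'tell'.
— the candidates: possessor inside the object DP of the clause headed by 'defended'; does not c-command the reflexive — cannot bind it (Principle A).
— the delegates: subject of the clause headed by 'tell'; c-commands the reflexive within its binding domain — allowed (Principle A).
— the lawyers: subject of the clause headed by 'judged'; does not c-command the reflexive — cannot bind it (Principle A).
— the officers: subject of the clause headed by 'defended'; does not c-command the reflexive — cannot bind it (Principle A).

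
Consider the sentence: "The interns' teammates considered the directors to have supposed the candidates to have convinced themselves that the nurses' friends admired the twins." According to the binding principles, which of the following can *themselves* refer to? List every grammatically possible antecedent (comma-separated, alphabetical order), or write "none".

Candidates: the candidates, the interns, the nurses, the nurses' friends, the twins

*themselves* is a reflexive; Principle A requires it to be bound within its binding domain — the clause headed by 'convinced'.
— the candidates: subject of the clause headed by 'convinced'; c-commands the reflexive within its binding domain — allowed (Principle A).
— the interns: possessor inside the subject DP of the matrix clause; does not c-command the reflexive — cannot bind it (Principle A).
— the nurses: possessor inside the subject DP of the clause headed by 'admired'; does not c-command the reflexive — cannot bind it (Principle A).
— the nurses' friends: subject of the clause headed by 'admired'; does not c-command the reflexive — cannot bind it (Principle A).
— the twins: object of the clause headed by 'admired'; does not c-command the reflexive — cannot bind it (Principle A).

the candidates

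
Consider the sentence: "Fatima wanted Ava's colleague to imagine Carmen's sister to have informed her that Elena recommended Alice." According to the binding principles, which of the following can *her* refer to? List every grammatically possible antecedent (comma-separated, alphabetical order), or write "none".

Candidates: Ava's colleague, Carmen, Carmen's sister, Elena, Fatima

Ava's colleague, Carmen, Fatima

*her* is a pronoun; Principle B requires it to be free in its binding domain — the clause headed by 'informed'.
— Ava's colleague: subject of the clause headed by 'imagine'; c-commands the pronoun but lies outside its binding domain — allowed.
— Carmen: possessor inside the subject DP of the clause headed by 'informed'; does not c-command the pronoun — Principle B does not apply; allowed.
— Carmen's sister: subject of the clause headed by 'informed'; c-commands the pronoun within its binding domain — blocked (Principle B).
— Elena: subject of the clause headed by 'recommended'; is c-commanded by the pronoun; coreference would bind this R-expression — blocked (Principle C).
— Fatima: subject of the matrix clause; c-commands the pronoun but lies outside its binding domain — allowed.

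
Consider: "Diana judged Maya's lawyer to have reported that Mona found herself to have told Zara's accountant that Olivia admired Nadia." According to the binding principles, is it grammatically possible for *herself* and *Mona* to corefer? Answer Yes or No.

Yes

*herself* is a reflexive; Principle A requires it to be bound within its binding domain — the clause headed by 'found'.
— Mona: subject of the clause headed by 'found'; c-commands the reflexive within its binding domain — allowed (Principle A).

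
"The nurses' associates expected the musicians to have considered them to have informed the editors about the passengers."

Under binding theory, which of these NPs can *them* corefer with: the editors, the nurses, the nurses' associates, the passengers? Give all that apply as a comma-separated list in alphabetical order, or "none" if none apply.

the nurses, the nurses' associates

*them* is a pronoun; Principle B requires it to be free in its binding domain — the clause headed by 'considered'.
— the editors: object of the clause headed by 'informed'; is c-commanded by the pronoun; coreference would bind this R-expression — blocked (Principle C).
— the nurses: possessor inside the subject DP of the matrix clause; does not c-command the pronoun — Principle B does not apply; allowed.
— the nurses' associates: subject of the matrix clause; c-commands the pronoun but lies outside its binding domain — allowed.
— the passengers: second object of the clause headed by 'informed'; is c-commanded by the pronoun; coreference would bind this R-expression — blocked (Principle C).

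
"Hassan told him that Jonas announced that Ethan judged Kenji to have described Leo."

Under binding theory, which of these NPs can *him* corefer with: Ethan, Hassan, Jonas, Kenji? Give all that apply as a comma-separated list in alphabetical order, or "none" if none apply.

*him* is a pronoun; Principle B requires it to be free in its binding domain — the matrix clause.
— Ethan: subject of the clause headed by 'judged'; is c-commanded by the pronoun; coreference would bind this R-expression — blocked (Principle C).
— Hassan: subject of the matrix clause; c-commands the pronoun within its binding domain — blocked (Principle B).
— Jonas: subject of the clause headed by 'announced'; is c-commanded by the pronoun; coreference would bind this R-expression — blocked (Principle C).
— Kenji: subject of the clause headed by 'described'; is c-commanded by the pronoun; coreference would bind this R-expression — blocked (Principle C).

none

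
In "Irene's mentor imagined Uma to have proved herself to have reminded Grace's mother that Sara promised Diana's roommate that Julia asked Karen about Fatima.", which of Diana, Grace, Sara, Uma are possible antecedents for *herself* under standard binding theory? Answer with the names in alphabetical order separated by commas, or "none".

*herself* is a reflexive; Principle A requires it to be bound within its binding domain — the clause headed by 'proved'.
— Diana: possessor inside the object DP of the clause headed by 'promised'; does not c-command the reflexive — cannot bind it (Principle A).
— Grace: possessor inside the object DP of the clause headed by 'reminded'; does not c-command the reflexive — cannot bind it (Principle A).
— Sara: subject of the clause headed by 'promised'; does not c-command the reflexive — cannot bind it (Principle A).
— Uma: subject of the clause headed by 'proved'; c-commands the reflexive within its binding domain — allowed (Principle A).

Uma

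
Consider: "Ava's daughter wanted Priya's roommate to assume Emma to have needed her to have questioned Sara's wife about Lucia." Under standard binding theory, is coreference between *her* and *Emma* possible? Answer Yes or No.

*Emma* is an R-expression; Principle C requires it to be free (not bound by any c-commanding expression).
— her: subject of the clause headed by 'questioned'; the R-expression locally c-commands the pronoun — coreference blocked (Principle B on the pronoun).

No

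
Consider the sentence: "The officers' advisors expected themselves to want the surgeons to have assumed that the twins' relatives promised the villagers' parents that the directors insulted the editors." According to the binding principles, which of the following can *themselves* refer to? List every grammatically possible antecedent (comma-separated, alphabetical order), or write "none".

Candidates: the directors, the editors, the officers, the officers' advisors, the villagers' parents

the officers' advisors

*themselves* is a reflexive; Principle A requires it to be bound within its binding domain — the matrix clause.
— the directors: subject of the clause headed by 'insulted'; does not c-command the reflexive — cannot bind it (Principle A).
— the editors: object of the clause headed by 'insulted'; does not c-command the reflexive — cannot bind it (Principle A).
— the officers: possessor inside the subject DP of the matrix clause; does not c-command the reflexive — cannot bind it (Principle A).
— the officers' advisors: subject of the matrix clause; c-commands the reflexive within its binding domain — allowed (Principle A).
— the villagers' parents: object of the clause headed by 'promised'; does not c-command the reflexive — cannot bind it (Principle A).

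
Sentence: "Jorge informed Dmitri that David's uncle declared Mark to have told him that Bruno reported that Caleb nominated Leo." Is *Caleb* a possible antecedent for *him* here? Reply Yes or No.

*him* is a pronoun; Principle B requires it to be free in its binding domain — the clause headed by 'told'.
— Caleb: subject of the clause headed by 'nominated'; is c-commanded by the pronoun; coreference would bind this R-expression — blocked (Principle C).

No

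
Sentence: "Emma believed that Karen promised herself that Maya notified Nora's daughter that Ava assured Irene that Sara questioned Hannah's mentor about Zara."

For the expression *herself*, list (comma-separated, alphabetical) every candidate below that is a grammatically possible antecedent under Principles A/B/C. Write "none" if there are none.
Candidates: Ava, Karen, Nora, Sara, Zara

*herself* is a reflexive; Principle A requires it to be bound within its binding domain — the clause headed by 'promised'.
— Ava: subject of the clause headed by 'assured'; does not c-command the reflexive — cannot bind it (Principle A).
— Karen: subject of the clause headed by 'promised'; c-commands the reflexive within its binding domain — allowed (Principle A).
— Nora: possessor inside the object DP of the clause headed by 'notified'; does not c-command the reflexive — cannot bind it (Principle A).
— Sara: subject of the clause headed by 'questioned'; does not c-command the reflexive — cannot bind it (Principle A).
— Zara: second object of the clause headed by 'questioned'; does not c-command the reflexive — cannot bind it (Principle A).

Karen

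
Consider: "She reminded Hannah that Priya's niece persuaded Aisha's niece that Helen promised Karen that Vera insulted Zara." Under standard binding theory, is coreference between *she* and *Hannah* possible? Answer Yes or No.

*Hannah* is an R-expression; Principle C requires it to be free (not bound by any c-commanding expression).
— she: subject of the matrix clause; the pronoun c-commands the R-expression — coreference blocked (Principle C).

No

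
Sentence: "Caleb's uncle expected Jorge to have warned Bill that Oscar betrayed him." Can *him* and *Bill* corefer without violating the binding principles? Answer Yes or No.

Yes

*Bill* is an R-expression; Principle C requires it to be free (not bound by any c-commanding expression).
— him: object of the clause headed by 'betrayed'; the pronoun does not c-command the R-expression — coreference allowed.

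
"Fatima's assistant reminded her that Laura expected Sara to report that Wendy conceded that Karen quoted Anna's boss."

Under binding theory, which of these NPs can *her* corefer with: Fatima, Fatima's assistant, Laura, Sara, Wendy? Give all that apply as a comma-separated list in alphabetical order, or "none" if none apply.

Fatima

*her* is a pronoun; Principle B requires it to be free in its binding domain — the matrix clause.
— Fatima: possessor inside the subject DP of the matrix clause; does not c-command the pronoun — Principle B does not apply; allowed.
— Fatima's assistant: subject of the matrix clause; c-commands the pronoun within its binding domain — blocked (Principle B).
— Laura: subject of the clause headed by 'expected'; is c-commanded by the pronoun; coreference would bind this R-expression — blocked (Principle C).
— Sara: subject of the clause headed by 'report'; is c-commanded by the pronoun; coreference would bind this R-expression — blocked (Principle C).
— Wendy: subject of the clause headed by 'conceded'; is c-commanded by the pronoun; coreference would bind this R-expression — blocked (Principle C).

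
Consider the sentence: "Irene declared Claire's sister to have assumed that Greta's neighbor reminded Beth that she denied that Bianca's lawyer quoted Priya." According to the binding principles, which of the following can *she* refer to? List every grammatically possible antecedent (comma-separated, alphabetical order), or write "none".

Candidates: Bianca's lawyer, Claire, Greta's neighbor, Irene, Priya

Claire, Greta's neighbor, Irene

*she* is a pronoun; Principle B requires it to be free in its binding domain — the clause headed by 'denied'.
— Bianca's lawyer: subject of the clause headed by 'quoted'; is c-commanded by the pronoun; coreference would bind this R-expression — blocked (Principle C).
— Claire: possessor inside the subject DP of the clause headed by 'assumed'; does not c-command the pronoun — Principle B does not apply; allowed.
— Greta's neighbor: subject of the clause headed by 'reminded'; c-commands the pronoun but lies outside its binding domain — allowed.
— Irene: subject of the matrix clause; c-commands the pronoun but lies outside its binding domain — allowed.
— Priya: object of the clause headed by 'quoted'; is c-commanded by the pronoun; coreference would bind this R-expression — blocked (Principle C).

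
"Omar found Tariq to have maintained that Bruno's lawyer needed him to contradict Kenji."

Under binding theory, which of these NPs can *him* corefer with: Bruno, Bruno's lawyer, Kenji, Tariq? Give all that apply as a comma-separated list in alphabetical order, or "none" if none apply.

*him* is a pronoun; Principle B requires it to be free in its binding domain — the clause headed by 'needed'.
— Bruno: possessor inside the subject DP of the clause headed by 'needed'; does not c-command the pronoun — Principle B does not apply; allowed.
— Bruno's lawyer: subject of the clause headed by 'needed'; c-commands the pronoun within its binding domain — blocked (Principle B).
— Kenji: object of the clause headed by 'contradict'; is c-commanded by the pronoun; coreference would bind this R-expression — blocked (Principle C).
— Tariq: subject of the clause headed by 'maintained'; c-commands the pronoun but lies outside its binding domain — allowed.

Bruno, Tariq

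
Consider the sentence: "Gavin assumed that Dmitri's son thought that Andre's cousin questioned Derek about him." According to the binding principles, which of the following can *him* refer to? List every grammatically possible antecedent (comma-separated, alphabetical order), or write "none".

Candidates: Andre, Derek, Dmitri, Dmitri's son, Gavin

Andre, Dmitri, Dmitri's son, Gavin

*him* is a pronoun; Principle B requires it to be free in its binding domain — the clause headed by 'questioned'.
— Andre: possessor inside the subject DP of the clause headed by 'questioned'; does not c-command the pronoun — Principle B does not apply; allowed.
— Derek: object of the clause headed by 'questioned'; c-commands the pronoun within its binding domain — blocked (Principle B).
— Dmitri: possessor inside the subject DP of the clause headed by 'thought'; does not c-command the pronoun — Principle B does not apply; allowed.
— Dmitri's son: subject of the clause headed by 'thought'; c-commands the pronoun but lies outside its binding domain — allowed.
— Gavin: subject of the matrix clause; c-commands the pronoun but lies outside its binding domain — allowed.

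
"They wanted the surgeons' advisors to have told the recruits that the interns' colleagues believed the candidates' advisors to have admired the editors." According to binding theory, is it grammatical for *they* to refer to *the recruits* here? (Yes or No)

*the recruits* is an R-expression; Principle C requires it to be free (not bound by any c-commanding expression).
— they: subject of the matrix clause; the pronoun c-commands the R-expression — coreference blocked (Principle C).

No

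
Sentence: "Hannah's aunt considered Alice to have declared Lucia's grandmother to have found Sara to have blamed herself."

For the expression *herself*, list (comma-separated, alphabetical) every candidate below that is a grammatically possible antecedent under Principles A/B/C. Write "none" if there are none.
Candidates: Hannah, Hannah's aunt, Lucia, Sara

Sara

*herself* is a reflexive; Principle A requires it to be bound within its binding domain — the clause headed by 'blamed'.
— Hannah: possessor inside the subject DP of the matrix clause; does not c-command the reflexive — cannot bind it (Principle A).
— Hannah's aunt: subject of the matrix clause; c-commands the reflexive but lies outside its binding domain — cannot bind it (Principle A).
— Lucia: possessor inside the subject DP of the clause headed by 'found'; does not c-command the reflexive — cannot bind it (Principle A).
— Sara: subject of the clause headed by 'blamed'; c-commands the reflexive within its binding domain — allowed (Principle A).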